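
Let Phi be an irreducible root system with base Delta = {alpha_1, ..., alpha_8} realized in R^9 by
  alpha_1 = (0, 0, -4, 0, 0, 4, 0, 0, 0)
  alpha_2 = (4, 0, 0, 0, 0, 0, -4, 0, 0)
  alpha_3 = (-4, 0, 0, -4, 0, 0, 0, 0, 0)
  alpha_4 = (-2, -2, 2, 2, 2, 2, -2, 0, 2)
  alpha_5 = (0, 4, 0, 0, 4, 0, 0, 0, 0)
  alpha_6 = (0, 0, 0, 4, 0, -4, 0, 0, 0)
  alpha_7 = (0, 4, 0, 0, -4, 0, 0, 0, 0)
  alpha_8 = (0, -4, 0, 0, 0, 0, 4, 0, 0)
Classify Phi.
Compute the Cartan integers a_ij = 2(alpha_i, alpha_j)/(alpha_j, alpha_j); the resulting 8x8 Cartan matrix is
[[2, 0, 0, 0, 0, -1, 0, 0], [0, 2, -1, 0, 0, 0, 0, -1], [0, -1, 2, 0, 0, -1, 0, 0], [0, 0, 0, 2, 0, 0, -1, 0], [0, 0, 0, 0, 2, 0, 0, -1], [-1, 0, -1, 0, 0, 2, 0, 0], [0, 0, 0, -1, 0, 0, 2, -1], [0, -1, 0, 0, -1, 0, -1, 2]].
All simple roots have the same length, so the diagram is simply laced. The associated Dynkin diagram is a chain of 7 nodes with one extra node attached to the third node from one end (E_8), so the type is E_8.

E_8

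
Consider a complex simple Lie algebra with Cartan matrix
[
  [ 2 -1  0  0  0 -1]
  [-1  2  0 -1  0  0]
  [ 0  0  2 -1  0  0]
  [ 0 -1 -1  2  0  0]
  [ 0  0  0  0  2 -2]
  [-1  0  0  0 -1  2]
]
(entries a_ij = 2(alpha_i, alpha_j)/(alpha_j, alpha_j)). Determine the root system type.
The matrix has rank 6 with 2's on the diagonal. Reading the off-diagonal entries as Dynkin edges (a single edge where a_ij = a_ji = -1; a double or triple edge where a_ij * a_ji = 2 or 3), the diagram is a chain of 6 nodes with a double edge at one end; the terminal node there is the unique long simple root (C_6). One simple-root ordering that puts it in standard form is (alpha_3, alpha_4, alpha_2, alpha_1, alpha_6, alpha_5). So the algebra is type C_6, i.e. sp(12).

C6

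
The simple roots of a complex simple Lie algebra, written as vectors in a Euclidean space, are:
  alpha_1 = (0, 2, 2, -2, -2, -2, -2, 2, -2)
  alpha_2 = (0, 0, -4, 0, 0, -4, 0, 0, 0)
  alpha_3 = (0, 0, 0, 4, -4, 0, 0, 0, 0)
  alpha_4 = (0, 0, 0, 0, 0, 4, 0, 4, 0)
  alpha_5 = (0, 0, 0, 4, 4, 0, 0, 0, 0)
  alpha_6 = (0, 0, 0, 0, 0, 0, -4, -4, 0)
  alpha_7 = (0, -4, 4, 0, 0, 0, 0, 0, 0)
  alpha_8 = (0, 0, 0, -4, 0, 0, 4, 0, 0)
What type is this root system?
Compute the Cartan integers a_ij = 2(alpha_i, alpha_j)/(alpha_j, alpha_j); the resulting 8x8 Cartan matrix is
[[2, 0, 0, 0, -1, 0, 0, 0], [0, 2, 0, -1, 0, 0, -1, 0], [0, 0, 2, 0, 0, 0, 0, -1], [0, -1, 0, 2, 0, -1, 0, 0], [-1, 0, 0, 0, 2, 0, 0, -1], [0, 0, 0, -1, 0, 2, 0, -1], [0, -1, 0, 0, 0, 0, 2, 0], [0, 0, -1, 0, -1, -1, 0, 2]].
All simple roots have the same length, so the diagram is simply laced. The associated Dynkin diagram is a chain of 7 nodes with one extra node attached to the third node from one end (E_8), so the type is E_8.

type E_8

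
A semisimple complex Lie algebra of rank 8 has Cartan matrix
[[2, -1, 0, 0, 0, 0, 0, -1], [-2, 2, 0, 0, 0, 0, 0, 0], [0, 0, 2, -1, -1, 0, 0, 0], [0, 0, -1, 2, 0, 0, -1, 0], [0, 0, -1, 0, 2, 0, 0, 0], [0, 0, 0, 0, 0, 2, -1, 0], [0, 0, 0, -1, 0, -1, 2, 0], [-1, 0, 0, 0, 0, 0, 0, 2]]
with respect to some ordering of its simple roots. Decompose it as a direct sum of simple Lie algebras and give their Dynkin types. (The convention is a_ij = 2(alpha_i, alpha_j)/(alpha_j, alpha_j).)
type A_5 + type C_3

The diagram associated to this matrix has two connected components: the simple roots {alpha_3, alpha_4, alpha_5, alpha_6, alpha_7} form a chain of 5 nodes with single edges (A_5), and {alpha_1, alpha_2, alpha_8} form a chain of 3 nodes with a double edge at one end; the terminal node there is the unique long simple root (C_3). A semisimple Lie algebra decomposes uniquely as the direct sum of simple ideals, one per connected component of its Dynkin diagram, so g ≅ A_5 ⊕ C_3 (dimension 35 + 21 = 56).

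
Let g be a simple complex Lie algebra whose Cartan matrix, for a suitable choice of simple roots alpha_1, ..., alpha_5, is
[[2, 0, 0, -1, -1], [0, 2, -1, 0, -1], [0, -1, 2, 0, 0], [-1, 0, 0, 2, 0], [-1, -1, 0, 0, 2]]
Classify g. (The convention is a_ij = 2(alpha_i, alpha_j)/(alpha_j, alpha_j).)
The matrix has rank 5 with 2's on the diagonal. Reading the off-diagonal entries as Dynkin edges (a single edge where a_ij = a_ji = -1; a double or triple edge where a_ij * a_ji = 2 or 3), the diagram is a chain of 5 nodes with single edges (A_5). One simple-root ordering that puts it in standard form is (alpha_3, alpha_2, alpha_5, alpha_1, alpha_4). So the algebra is type A_5, i.e. sl(6).

A5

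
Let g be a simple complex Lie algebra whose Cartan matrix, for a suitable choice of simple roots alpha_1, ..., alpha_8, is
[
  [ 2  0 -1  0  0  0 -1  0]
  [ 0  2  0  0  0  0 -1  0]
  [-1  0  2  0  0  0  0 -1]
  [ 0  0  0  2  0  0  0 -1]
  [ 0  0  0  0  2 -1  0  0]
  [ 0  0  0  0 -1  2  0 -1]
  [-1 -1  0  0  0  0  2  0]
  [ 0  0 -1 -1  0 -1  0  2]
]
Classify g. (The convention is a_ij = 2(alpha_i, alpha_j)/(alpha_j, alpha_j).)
E_8

The matrix has rank 8 with 2's on the diagonal. Reading the off-diagonal entries as Dynkin edges (a single edge where a_ij = a_ji = -1; a double or triple edge where a_ij * a_ji = 2 or 3), the diagram is a chain of 7 nodes with one extra node attached to the third node from one end (E_8). One simple-root ordering that puts it in standard form is (alpha_5, alpha_4, alpha_6, alpha_8, alpha_3, alpha_1, alpha_7, alpha_2). So the algebra is type E_8.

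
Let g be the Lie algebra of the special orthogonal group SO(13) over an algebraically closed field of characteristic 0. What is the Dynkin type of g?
This is so(13) with 13 odd, which has dimension 13(13-1)/2 = 78 and rank (13-1)/2 = 6. In the classification of classical Lie algebras, the orthogonal algebra so(2n+1) in an odd number of variables has type B_n; here n = 6, so the Dynkin diagram is a chain of 6 nodes with a double edge at one end; the terminal node there is the unique short simple root (B_6). Hence the type is B_6.

B_6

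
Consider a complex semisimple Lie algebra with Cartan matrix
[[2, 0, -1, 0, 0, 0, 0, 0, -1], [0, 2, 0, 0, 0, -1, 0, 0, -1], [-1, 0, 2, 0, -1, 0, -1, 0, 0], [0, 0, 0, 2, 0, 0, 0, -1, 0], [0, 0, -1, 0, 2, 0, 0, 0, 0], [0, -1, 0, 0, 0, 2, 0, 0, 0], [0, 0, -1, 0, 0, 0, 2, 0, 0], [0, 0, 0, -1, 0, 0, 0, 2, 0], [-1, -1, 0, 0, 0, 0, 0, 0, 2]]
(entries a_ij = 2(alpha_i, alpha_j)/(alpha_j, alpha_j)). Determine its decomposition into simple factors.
A2 + D7

The diagram associated to this matrix has two connected components: the simple roots {alpha_4, alpha_8} form a chain of 2 nodes with single edges (A_2), and {alpha_1, alpha_2, alpha_3, alpha_5, alpha_6, alpha_7, alpha_9} form a chain of 5 nodes with a fork of two nodes at one end (D_7). A semisimple Lie algebra decomposes uniquely as the direct sum of simple ideals, one per connected component of its Dynkin diagram, so g ≅ A_2 ⊕ D_7 (dimension 8 + 91 = 99).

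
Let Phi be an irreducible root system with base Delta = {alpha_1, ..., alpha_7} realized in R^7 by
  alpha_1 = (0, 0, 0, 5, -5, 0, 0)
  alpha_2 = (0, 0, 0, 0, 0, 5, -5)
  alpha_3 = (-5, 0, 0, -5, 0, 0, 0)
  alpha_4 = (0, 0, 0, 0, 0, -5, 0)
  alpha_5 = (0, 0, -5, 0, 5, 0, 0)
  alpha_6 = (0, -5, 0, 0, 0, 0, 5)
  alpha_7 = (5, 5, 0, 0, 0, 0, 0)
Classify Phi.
B7

Compute the Cartan integers a_ij = 2(alpha_i, alpha_j)/(alpha_j, alpha_j); the resulting 7x7 Cartan matrix is
[[2, 0, -1, 0, -1, 0, 0], [0, 2, 0, -2, 0, -1, 0], [-1, 0, 2, 0, 0, 0, -1], [0, -1, 0, 2, 0, 0, 0], [-1, 0, 0, 0, 2, 0, 0], [0, -1, 0, 0, 0, 2, -1], [0, 0, -1, 0, 0, -1, 2]].
The roots have two lengths (squared-length ratio 2:1); the short ones are alpha_{4}. The associated Dynkin diagram is a chain of 7 nodes with a double edge at one end; the terminal node there is the unique short simple root (B_7), so the type is B_7 (the algebra so(15)).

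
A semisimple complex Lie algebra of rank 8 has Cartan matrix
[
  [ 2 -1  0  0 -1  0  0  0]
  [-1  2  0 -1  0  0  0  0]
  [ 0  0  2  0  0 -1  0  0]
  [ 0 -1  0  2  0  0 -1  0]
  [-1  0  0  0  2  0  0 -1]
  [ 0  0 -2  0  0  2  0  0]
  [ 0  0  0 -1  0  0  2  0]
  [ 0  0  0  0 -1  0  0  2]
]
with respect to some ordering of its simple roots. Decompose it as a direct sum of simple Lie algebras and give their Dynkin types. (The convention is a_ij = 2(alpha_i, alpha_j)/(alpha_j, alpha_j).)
The diagram associated to this matrix has two connected components: the simple roots {alpha_1, alpha_2, alpha_4, alpha_5, alpha_7, alpha_8} form a chain of 6 nodes with single edges (A_6), and {alpha_3, alpha_6} form a chain of 2 nodes with a double edge at one end; the terminal node there is the unique short simple root (B_2). A semisimple Lie algebra decomposes uniquely as the direct sum of simple ideals, one per connected component of its Dynkin diagram, so g ≅ A_6 ⊕ B_2 (dimension 48 + 10 = 58).

A6 + B2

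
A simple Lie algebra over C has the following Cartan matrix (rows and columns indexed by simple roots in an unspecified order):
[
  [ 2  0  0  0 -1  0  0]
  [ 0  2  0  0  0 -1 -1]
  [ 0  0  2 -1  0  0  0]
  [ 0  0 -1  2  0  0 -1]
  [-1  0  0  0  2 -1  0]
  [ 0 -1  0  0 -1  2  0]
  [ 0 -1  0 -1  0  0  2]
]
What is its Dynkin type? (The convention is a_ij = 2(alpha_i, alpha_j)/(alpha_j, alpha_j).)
A7

The matrix has rank 7 with 2's on the diagonal. Reading the off-diagonal entries as Dynkin edges (a single edge where a_ij = a_ji = -1; a double or triple edge where a_ij * a_ji = 2 or 3), the diagram is a chain of 7 nodes with single edges (A_7). One simple-root ordering that puts it in standard form is (alpha_3, alpha_4, alpha_7, alpha_2, alpha_6, alpha_5, alpha_1). So the algebra is type A_7, i.e. sl(8).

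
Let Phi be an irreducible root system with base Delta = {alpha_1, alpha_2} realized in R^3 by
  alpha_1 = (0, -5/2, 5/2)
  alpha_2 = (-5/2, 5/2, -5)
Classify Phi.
Compute the Cartan integers a_ij = 2(alpha_i, alpha_j)/(alpha_j, alpha_j); the resulting 2x2 Cartan matrix is
[[2, -1], [-3, 2]].
The roots have two lengths (squared-length ratio 3:1); the short ones are alpha_{1}. The associated Dynkin diagram is two nodes joined by a triple edge (G_2), so the type is G_2.

G_2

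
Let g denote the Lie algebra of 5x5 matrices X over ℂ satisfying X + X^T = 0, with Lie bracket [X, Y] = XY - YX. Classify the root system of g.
B2

This is so(5) with 5 odd, which has dimension 5(5-1)/2 = 10 and rank (5-1)/2 = 2. In the classification of classical Lie algebras, the orthogonal algebra so(2n+1) in an odd number of variables has type B_n; here n = 2, so the Dynkin diagram is a chain of 2 nodes with a double edge at one end; the terminal node there is the unique short simple root (B_2). Hence the type is B_2.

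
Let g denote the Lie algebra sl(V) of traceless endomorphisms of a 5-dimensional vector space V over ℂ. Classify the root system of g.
This is sl(5), which has dimension 5^2 - 1 = 24 and rank 5 - 1 = 4 (a Cartan subalgebra is the diagonal traceless matrices). In the classification of classical Lie algebras, the special linear algebra sl(n+1) has type A_n; here n = 4, so the Dynkin diagram is a chain of 4 nodes with single edges (A_4). Hence the type is A_4.

A_4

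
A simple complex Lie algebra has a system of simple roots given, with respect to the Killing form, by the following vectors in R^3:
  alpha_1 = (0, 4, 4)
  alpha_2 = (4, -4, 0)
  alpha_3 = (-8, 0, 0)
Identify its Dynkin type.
Compute the Cartan integers a_ij = 2(alpha_i, alpha_j)/(alpha_j, alpha_j); the resulting 3x3 Cartan matrix is
[[2, -1, 0], [-1, 2, -1], [0, -2, 2]].
The roots have two lengths (squared-length ratio 2:1); the short ones are alpha_{1,2}. The associated Dynkin diagram is a chain of 3 nodes with a double edge at one end; the terminal node there is the unique long simple root (C_3), so the type is C_3 (the algebra sp(6)).

C3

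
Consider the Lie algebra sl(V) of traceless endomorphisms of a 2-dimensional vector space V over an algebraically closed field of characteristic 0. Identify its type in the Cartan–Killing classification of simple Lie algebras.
This is sl(2), which has dimension 2^2 - 1 = 3 and rank 2 - 1 = 1 (a Cartan subalgebra is the diagonal traceless matrices). In the classification of classical Lie algebras, the special linear algebra sl(n+1) has type A_n; here n = 1, so the Dynkin diagram is a chain of 1 nodes with single edges (A_1). Hence the type is A_1.

type A_1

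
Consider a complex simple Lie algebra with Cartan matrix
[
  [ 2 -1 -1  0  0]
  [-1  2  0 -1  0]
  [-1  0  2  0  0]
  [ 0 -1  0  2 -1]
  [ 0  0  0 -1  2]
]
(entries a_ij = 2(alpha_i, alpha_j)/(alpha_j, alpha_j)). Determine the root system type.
A_5

The matrix has rank 5 with 2's on the diagonal. Reading the off-diagonal entries as Dynkin edges (a single edge where a_ij = a_ji = -1; a double or triple edge where a_ij * a_ji = 2 or 3), the diagram is a chain of 5 nodes with single edges (A_5). One simple-root ordering that puts it in standard form is (alpha_3, alpha_1, alpha_2, alpha_4, alpha_5). So the algebra is type A_5, i.e. sl(6).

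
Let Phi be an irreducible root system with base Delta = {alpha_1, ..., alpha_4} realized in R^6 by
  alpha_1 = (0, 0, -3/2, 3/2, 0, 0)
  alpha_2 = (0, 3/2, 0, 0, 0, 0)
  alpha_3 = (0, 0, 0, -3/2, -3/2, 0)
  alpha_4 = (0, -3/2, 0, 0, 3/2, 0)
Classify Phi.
Compute the Cartan integers a_ij = 2(alpha_i, alpha_j)/(alpha_j, alpha_j); the resulting 4x4 Cartan matrix is
[[2, 0, -1, 0], [0, 2, 0, -1], [-1, 0, 2, -1], [0, -2, -1, 2]].
The roots have two lengths (squared-length ratio 2:1); the short ones are alpha_{2}. The associated Dynkin diagram is a chain of 4 nodes with a double edge at one end; the terminal node there is the unique short simple root (B_4), so the type is B_4 (the algebra so(9)).

type B_4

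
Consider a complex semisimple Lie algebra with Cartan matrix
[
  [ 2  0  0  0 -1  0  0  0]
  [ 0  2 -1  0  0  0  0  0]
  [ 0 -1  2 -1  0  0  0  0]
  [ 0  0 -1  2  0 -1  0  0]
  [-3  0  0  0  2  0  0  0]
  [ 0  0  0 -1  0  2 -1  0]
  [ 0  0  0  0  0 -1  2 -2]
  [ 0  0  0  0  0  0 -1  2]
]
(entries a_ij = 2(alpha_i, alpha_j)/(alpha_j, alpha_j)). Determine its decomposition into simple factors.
The diagram associated to this matrix has two connected components: the simple roots {alpha_2, alpha_3, alpha_4, alpha_6, alpha_7, alpha_8} form a chain of 6 nodes with a double edge at one end; the terminal node there is the unique short simple root (B_6), and {alpha_1, alpha_5} form two nodes joined by a triple edge (G_2). A semisimple Lie algebra decomposes uniquely as the direct sum of simple ideals, one per connected component of its Dynkin diagram, so g ≅ B_6 ⊕ G_2 (dimension 78 + 14 = 92).

B_6 (so(13)) ⊕ G_2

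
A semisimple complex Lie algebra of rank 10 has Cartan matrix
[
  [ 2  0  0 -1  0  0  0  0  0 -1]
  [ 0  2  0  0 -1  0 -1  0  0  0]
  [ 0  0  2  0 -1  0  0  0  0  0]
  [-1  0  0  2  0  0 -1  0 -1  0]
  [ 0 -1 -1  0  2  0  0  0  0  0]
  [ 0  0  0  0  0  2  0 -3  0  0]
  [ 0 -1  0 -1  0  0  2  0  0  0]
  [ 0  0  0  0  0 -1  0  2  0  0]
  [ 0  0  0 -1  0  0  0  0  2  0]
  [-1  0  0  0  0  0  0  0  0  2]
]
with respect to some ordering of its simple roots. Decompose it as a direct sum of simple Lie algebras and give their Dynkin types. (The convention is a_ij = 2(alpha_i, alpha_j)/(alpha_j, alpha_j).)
The diagram associated to this matrix has two connected components: the simple roots {alpha_1, alpha_2, alpha_3, alpha_4, alpha_5, alpha_7, alpha_9, alpha_10} form a chain of 7 nodes with one extra node attached to the third node from one end (E_8), and {alpha_6, alpha_8} form two nodes joined by a triple edge (G_2). A semisimple Lie algebra decomposes uniquely as the direct sum of simple ideals, one per connected component of its Dynkin diagram, so g ≅ E_8 ⊕ G_2 (dimension 248 + 14 = 262).

E_8 + G_2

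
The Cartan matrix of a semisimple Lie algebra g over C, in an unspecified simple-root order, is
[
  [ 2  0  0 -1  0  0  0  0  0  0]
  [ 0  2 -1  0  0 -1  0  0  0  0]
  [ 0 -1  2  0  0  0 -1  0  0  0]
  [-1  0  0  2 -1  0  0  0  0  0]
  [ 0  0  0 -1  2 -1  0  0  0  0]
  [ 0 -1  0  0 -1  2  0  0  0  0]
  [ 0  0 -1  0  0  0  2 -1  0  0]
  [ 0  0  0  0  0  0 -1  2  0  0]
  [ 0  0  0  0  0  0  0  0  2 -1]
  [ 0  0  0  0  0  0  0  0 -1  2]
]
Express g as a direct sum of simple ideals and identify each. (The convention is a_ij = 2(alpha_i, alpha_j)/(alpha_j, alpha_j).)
A2 + A8

The diagram associated to this matrix has two connected components: the simple roots {alpha_9, alpha_10} form a chain of 2 nodes with single edges (A_2), and {alpha_1, alpha_2, alpha_3, alpha_4, alpha_5, alpha_6, alpha_7, alpha_8} form a chain of 8 nodes with single edges (A_8). A semisimple Lie algebra decomposes uniquely as the direct sum of simple ideals, one per connected component of its Dynkin diagram, so g ≅ A_2 ⊕ A_8 (dimension 8 + 80 = 88).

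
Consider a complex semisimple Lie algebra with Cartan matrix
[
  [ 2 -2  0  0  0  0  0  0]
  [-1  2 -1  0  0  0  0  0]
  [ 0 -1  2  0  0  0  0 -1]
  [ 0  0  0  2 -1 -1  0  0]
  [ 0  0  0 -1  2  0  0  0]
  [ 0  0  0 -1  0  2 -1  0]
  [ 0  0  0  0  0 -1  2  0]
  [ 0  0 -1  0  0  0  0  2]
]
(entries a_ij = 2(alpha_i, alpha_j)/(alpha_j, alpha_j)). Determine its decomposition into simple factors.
A_4 ⊕ C_4

The diagram associated to this matrix has two connected components: the simple roots {alpha_4, alpha_5, alpha_6, alpha_7} form a chain of 4 nodes with single edges (A_4), and {alpha_1, alpha_2, alpha_3, alpha_8} form a chain of 4 nodes with a double edge at one end; the terminal node there is the unique long simple root (C_4). A semisimple Lie algebra decomposes uniquely as the direct sum of simple ideals, one per connected component of its Dynkin diagram, so g ≅ A_4 ⊕ C_4 (dimension 24 + 36 = 60).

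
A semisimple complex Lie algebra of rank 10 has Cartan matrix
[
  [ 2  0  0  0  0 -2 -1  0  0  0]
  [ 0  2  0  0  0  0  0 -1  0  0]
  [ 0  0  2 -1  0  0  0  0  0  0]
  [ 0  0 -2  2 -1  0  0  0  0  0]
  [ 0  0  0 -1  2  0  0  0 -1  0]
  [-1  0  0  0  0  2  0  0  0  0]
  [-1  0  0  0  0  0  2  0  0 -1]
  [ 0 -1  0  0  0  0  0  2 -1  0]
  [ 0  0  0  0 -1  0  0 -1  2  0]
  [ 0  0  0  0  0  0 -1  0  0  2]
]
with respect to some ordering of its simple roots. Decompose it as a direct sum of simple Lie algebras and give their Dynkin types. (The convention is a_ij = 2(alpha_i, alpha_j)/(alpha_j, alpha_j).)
B4 + B6

The diagram associated to this matrix has two connected components: the simple roots {alpha_1, alpha_6, alpha_7, alpha_10} form a chain of 4 nodes with a double edge at one end; the terminal node there is the unique short simple root (B_4), and {alpha_2, alpha_3, alpha_4, alpha_5, alpha_8, alpha_9} form a chain of 6 nodes with a double edge at one end; the terminal node there is the unique short simple root (B_6). A semisimple Lie algebra decomposes uniquely as the direct sum of simple ideals, one per connected component of its Dynkin diagram, so g ≅ B_4 ⊕ B_6 (dimension 36 + 78 = 114).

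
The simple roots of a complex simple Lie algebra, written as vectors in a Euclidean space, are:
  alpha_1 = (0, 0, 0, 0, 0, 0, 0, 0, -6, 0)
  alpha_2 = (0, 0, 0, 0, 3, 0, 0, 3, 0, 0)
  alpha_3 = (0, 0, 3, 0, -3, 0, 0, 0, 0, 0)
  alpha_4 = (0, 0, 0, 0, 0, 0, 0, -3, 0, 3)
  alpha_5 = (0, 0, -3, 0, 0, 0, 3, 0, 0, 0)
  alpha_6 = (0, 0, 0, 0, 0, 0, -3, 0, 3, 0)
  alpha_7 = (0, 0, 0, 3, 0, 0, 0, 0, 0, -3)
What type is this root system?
Compute the Cartan integers a_ij = 2(alpha_i, alpha_j)/(alpha_j, alpha_j); the resulting 7x7 Cartan matrix is
[[2, 0, 0, 0, 0, -2, 0], [0, 2, -1, -1, 0, 0, 0], [0, -1, 2, 0, -1, 0, 0], [0, -1, 0, 2, 0, 0, -1], [0, 0, -1, 0, 2, -1, 0], [-1, 0, 0, 0, -1, 2, 0], [0, 0, 0, -1, 0, 0, 2]].
The roots have two lengths (squared-length ratio 2:1); the short ones are alpha_{2,3,4,5,6,7}. The associated Dynkin diagram is a chain of 7 nodes with a double edge at one end; the terminal node there is the unique long simple root (C_7), so the type is C_7 (the algebra sp(14)).

type C_7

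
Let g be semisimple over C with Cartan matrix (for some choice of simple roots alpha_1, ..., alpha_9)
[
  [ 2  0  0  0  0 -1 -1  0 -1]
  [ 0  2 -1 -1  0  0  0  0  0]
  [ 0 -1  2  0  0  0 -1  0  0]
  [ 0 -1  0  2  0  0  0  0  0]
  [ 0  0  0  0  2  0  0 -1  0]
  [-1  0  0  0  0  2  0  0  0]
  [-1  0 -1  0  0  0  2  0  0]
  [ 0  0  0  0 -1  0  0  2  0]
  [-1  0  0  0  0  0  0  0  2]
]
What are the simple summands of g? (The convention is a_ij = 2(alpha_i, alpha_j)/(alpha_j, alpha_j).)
type A_2 + type D_7

The diagram associated to this matrix has two connected components: the simple roots {alpha_5, alpha_8} form a chain of 2 nodes with single edges (A_2), and {alpha_1, alpha_2, alpha_3, alpha_4, alpha_6, alpha_7, alpha_9} form a chain of 5 nodes with a fork of two nodes at one end (D_7). A semisimple Lie algebra decomposes uniquely as the direct sum of simple ideals, one per connected component of its Dynkin diagram, so g ≅ A_2 ⊕ D_7 (dimension 8 + 91 = 99).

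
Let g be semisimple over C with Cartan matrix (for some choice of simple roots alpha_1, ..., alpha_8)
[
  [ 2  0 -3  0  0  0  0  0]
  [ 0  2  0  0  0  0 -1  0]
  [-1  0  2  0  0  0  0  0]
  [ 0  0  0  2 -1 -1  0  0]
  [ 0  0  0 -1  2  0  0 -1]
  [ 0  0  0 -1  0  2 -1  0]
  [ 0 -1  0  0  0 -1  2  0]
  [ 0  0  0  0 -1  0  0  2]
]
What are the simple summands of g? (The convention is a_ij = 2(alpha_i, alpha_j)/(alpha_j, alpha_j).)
The diagram associated to this matrix has two connected components: the simple roots {alpha_2, alpha_4, alpha_5, alpha_6, alpha_7, alpha_8} form a chain of 6 nodes with single edges (A_6), and {alpha_1, alpha_3} form two nodes joined by a triple edge (G_2). A semisimple Lie algebra decomposes uniquely as the direct sum of simple ideals, one per connected component of its Dynkin diagram, so g ≅ A_6 ⊕ G_2 (dimension 48 + 14 = 62).

A_6 ⊕ G_2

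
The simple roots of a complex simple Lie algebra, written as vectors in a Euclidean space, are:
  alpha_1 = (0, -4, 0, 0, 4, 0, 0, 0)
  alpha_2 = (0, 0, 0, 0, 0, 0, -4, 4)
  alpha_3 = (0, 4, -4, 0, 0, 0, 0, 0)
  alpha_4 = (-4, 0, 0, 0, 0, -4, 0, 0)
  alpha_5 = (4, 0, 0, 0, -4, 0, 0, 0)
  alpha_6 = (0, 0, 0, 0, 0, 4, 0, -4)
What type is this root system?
Compute the Cartan integers a_ij = 2(alpha_i, alpha_j)/(alpha_j, alpha_j); the resulting 6x6 Cartan matrix is
[[2, 0, -1, 0, -1, 0], [0, 2, 0, 0, 0, -1], [-1, 0, 2, 0, 0, 0], [0, 0, 0, 2, -1, -1], [-1, 0, 0, -1, 2, 0], [0, -1, 0, -1, 0, 2]].
All simple roots have the same length, so the diagram is simply laced. The associated Dynkin diagram is a chain of 6 nodes with single edges (A_6), so the type is A_6 (the algebra sl(7)).

type A_6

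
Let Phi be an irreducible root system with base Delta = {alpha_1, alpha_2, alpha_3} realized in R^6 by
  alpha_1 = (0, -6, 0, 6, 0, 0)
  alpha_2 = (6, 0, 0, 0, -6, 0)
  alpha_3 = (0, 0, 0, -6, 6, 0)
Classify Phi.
A3

Compute the Cartan integers a_ij = 2(alpha_i, alpha_j)/(alpha_j, alpha_j); the resulting 3x3 Cartan matrix is
[[2, 0, -1], [0, 2, -1], [-1, -1, 2]].
All simple roots have the same length, so the diagram is simply laced. The associated Dynkin diagram is a chain of 3 nodes with single edges (A_3), so the type is A_3 (the algebra sl(4)).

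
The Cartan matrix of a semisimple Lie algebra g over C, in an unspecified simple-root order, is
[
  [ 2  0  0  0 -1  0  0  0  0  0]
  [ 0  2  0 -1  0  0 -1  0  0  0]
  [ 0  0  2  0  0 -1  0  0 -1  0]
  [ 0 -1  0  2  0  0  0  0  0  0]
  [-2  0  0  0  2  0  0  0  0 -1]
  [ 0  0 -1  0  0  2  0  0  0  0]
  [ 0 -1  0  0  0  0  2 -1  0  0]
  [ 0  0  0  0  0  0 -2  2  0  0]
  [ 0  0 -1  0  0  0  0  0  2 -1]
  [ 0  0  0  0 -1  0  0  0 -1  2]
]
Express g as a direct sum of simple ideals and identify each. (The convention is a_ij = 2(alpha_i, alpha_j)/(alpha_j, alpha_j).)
The diagram associated to this matrix has two connected components: the simple roots {alpha_1, alpha_3, alpha_5, alpha_6, alpha_9, alpha_10} form a chain of 6 nodes with a double edge at one end; the terminal node there is the unique short simple root (B_6), and {alpha_2, alpha_4, alpha_7, alpha_8} form a chain of 4 nodes with a double edge at one end; the terminal node there is the unique long simple root (C_4). A semisimple Lie algebra decomposes uniquely as the direct sum of simple ideals, one per connected component of its Dynkin diagram, so g ≅ B_6 ⊕ C_4 (dimension 78 + 36 = 114).

type B_6 ⊕ type C_4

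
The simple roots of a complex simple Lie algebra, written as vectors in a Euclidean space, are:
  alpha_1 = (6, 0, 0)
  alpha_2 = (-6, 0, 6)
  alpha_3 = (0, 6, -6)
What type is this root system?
B_3 (so(7))

Compute the Cartan integers a_ij = 2(alpha_i, alpha_j)/(alpha_j, alpha_j); the resulting 3x3 Cartan matrix is
[[2, -1, 0], [-2, 2, -1], [0, -1, 2]].
The roots have two lengths (squared-length ratio 2:1); the short ones are alpha_{1}. The associated Dynkin diagram is a chain of 3 nodes with a double edge at one end; the terminal node there is the unique short simple root (B_3), so the type is B_3 (the algebra so(7)).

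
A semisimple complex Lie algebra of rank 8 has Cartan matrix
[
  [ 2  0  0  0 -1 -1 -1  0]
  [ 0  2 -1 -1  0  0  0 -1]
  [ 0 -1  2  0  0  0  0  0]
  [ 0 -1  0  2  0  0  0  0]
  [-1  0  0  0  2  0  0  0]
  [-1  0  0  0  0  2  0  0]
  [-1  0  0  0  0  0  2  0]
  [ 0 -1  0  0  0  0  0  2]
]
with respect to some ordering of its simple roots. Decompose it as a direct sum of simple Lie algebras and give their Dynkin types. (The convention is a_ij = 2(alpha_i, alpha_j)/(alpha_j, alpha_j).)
The diagram associated to this matrix has two connected components: the simple roots {alpha_2, alpha_3, alpha_4, alpha_8} form a chain of 2 nodes with a fork of two nodes at one end (D_4), and {alpha_1, alpha_5, alpha_6, alpha_7} form a chain of 2 nodes with a fork of two nodes at one end (D_4). A semisimple Lie algebra decomposes uniquely as the direct sum of simple ideals, one per connected component of its Dynkin diagram, so g ≅ D_4 ⊕ D_4 (dimension 28 + 28 = 56).

D_4 (so(8)) + D_4 (so(8))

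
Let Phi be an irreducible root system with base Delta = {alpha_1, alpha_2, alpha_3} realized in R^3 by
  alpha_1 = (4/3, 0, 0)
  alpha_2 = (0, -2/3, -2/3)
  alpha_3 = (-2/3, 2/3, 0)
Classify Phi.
C3

Compute the Cartan integers a_ij = 2(alpha_i, alpha_j)/(alpha_j, alpha_j); the resulting 3x3 Cartan matrix is
[[2, 0, -2], [0, 2, -1], [-1, -1, 2]].
The roots have two lengths (squared-length ratio 2:1); the short ones are alpha_{2,3}. The associated Dynkin diagram is a chain of 3 nodes with a double edge at one end; the terminal node there is the unique long simple root (C_3), so the type is C_3 (the algebra sp(6)).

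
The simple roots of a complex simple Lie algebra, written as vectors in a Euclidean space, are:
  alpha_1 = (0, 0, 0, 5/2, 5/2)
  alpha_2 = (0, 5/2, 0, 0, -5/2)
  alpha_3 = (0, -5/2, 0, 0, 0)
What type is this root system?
Compute the Cartan integers a_ij = 2(alpha_i, alpha_j)/(alpha_j, alpha_j); the resulting 3x3 Cartan matrix is
[[2, -1, 0], [-1, 2, -2], [0, -1, 2]].
The roots have two lengths (squared-length ratio 2:1); the short ones are alpha_{3}. The associated Dynkin diagram is a chain of 3 nodes with a double edge at one end; the terminal node there is the unique short simple root (B_3), so the type is B_3 (the algebra so(7)).

B3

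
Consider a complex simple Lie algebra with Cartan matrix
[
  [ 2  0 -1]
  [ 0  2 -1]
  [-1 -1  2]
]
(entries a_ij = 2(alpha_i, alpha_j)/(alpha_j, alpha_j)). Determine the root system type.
The matrix has rank 3 with 2's on the diagonal. Reading the off-diagonal entries as Dynkin edges (a single edge where a_ij = a_ji = -1; a double or triple edge where a_ij * a_ji = 2 or 3), the diagram is a chain of 3 nodes with single edges (A_3). One simple-root ordering that puts it in standard form is (alpha_2, alpha_3, alpha_1). So the algebra is type A_3, i.e. sl(4).

A_3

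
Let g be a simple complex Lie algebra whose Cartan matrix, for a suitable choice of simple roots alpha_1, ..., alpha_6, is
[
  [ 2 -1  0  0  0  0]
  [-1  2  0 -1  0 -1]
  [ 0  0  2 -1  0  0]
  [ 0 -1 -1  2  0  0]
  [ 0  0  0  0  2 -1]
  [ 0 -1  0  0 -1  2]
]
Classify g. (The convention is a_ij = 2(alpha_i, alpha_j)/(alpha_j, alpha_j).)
The matrix has rank 6 with 2's on the diagonal. Reading the off-diagonal entries as Dynkin edges (a single edge where a_ij = a_ji = -1; a double or triple edge where a_ij * a_ji = 2 or 3), the diagram is a chain of 5 nodes with one extra node attached to the third node from one end (E_6). One simple-root ordering that puts it in standard form is (alpha_5, alpha_1, alpha_6, alpha_2, alpha_4, alpha_3). So the algebra is type E_6.

type E_6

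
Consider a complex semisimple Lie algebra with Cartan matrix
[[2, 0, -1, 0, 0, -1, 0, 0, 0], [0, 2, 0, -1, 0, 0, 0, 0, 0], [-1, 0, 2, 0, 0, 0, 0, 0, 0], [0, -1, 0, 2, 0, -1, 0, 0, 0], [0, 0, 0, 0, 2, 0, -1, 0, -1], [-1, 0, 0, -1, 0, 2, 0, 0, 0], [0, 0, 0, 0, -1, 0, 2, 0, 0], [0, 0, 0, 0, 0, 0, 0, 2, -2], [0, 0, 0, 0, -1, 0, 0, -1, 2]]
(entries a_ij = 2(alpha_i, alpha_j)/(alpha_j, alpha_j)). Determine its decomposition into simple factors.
The diagram associated to this matrix has two connected components: the simple roots {alpha_1, alpha_2, alpha_3, alpha_4, alpha_6} form a chain of 5 nodes with single edges (A_5), and {alpha_5, alpha_7, alpha_8, alpha_9} form a chain of 4 nodes with a double edge at one end; the terminal node there is the unique long simple root (C_4). A semisimple Lie algebra decomposes uniquely as the direct sum of simple ideals, one per connected component of its Dynkin diagram, so g ≅ A_5 ⊕ C_4 (dimension 35 + 36 = 71).

A_5 + C_4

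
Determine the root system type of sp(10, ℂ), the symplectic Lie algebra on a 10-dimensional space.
This is sp(10), which has dimension 10(10+1)/2 = 55 and rank 10/2 = 5. In the classification of classical Lie algebras, the symplectic algebra sp(2n) has type C_n; here n = 5, so the Dynkin diagram is a chain of 5 nodes with a double edge at one end; the terminal node there is the unique long simple root (C_5). Hence the type is C_5.

C_5 (sp(10))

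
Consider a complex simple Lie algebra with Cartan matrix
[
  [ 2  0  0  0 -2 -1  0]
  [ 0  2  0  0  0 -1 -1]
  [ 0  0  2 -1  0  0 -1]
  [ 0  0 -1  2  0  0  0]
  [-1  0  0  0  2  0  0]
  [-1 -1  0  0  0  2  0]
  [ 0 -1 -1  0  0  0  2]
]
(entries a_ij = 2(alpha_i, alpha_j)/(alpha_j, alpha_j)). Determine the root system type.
The matrix has rank 7 with 2's on the diagonal. Reading the off-diagonal entries as Dynkin edges (a single edge where a_ij = a_ji = -1; a double or triple edge where a_ij * a_ji = 2 or 3), the diagram is a chain of 7 nodes with a double edge at one end; the terminal node there is the unique short simple root (B_7). One simple-root ordering that puts it in standard form is (alpha_4, alpha_3, alpha_7, alpha_2, alpha_6, alpha_1, alpha_5). So the algebra is type B_7, i.e. so(15).

type B_7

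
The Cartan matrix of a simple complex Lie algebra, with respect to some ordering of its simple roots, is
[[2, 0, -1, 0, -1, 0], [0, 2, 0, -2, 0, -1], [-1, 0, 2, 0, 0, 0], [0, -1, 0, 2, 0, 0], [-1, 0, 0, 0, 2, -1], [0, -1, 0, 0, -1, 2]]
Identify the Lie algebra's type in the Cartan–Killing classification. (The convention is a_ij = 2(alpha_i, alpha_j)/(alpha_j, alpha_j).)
The matrix has rank 6 with 2's on the diagonal. Reading the off-diagonal entries as Dynkin edges (a single edge where a_ij = a_ji = -1; a double or triple edge where a_ij * a_ji = 2 or 3), the diagram is a chain of 6 nodes with a double edge at one end; the terminal node there is the unique short simple root (B_6). One simple-root ordering that puts it in standard form is (alpha_3, alpha_1, alpha_5, alpha_6, alpha_2, alpha_4). So the algebra is type B_6, i.e. so(13).

B_6 (so(13))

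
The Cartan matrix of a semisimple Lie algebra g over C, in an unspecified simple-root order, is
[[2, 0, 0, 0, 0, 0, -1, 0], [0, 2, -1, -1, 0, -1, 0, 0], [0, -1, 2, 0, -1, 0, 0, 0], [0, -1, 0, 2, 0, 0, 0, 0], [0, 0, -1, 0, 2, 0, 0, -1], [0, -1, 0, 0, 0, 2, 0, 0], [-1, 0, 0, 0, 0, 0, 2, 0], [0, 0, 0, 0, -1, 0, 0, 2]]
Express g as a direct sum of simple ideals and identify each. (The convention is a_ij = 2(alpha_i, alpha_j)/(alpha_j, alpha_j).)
The diagram associated to this matrix has two connected components: the simple roots {alpha_1, alpha_7} form a chain of 2 nodes with single edges (A_2), and {alpha_2, alpha_3, alpha_4, alpha_5, alpha_6, alpha_8} form a chain of 4 nodes with a fork of two nodes at one end (D_6). A semisimple Lie algebra decomposes uniquely as the direct sum of simple ideals, one per connected component of its Dynkin diagram, so g ≅ A_2 ⊕ D_6 (dimension 8 + 66 = 74).

type A_2 ⊕ type D_6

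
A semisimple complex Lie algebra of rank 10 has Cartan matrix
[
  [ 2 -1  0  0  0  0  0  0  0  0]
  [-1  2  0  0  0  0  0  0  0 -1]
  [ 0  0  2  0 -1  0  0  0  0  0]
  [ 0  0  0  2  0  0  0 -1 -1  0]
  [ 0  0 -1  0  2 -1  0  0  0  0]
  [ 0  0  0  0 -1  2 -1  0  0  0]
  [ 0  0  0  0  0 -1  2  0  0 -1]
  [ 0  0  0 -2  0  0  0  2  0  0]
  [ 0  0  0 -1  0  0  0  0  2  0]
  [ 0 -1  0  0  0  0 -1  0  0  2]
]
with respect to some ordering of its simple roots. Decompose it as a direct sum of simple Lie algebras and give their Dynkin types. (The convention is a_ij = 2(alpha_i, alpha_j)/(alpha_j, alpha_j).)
A7 ⊕ C3

The diagram associated to this matrix has two connected components: the simple roots {alpha_1, alpha_2, alpha_3, alpha_5, alpha_6, alpha_7, alpha_10} form a chain of 7 nodes with single edges (A_7), and {alpha_4, alpha_8, alpha_9} form a chain of 3 nodes with a double edge at one end; the terminal node there is the unique long simple root (C_3). A semisimple Lie algebra decomposes uniquely as the direct sum of simple ideals, one per connected component of its Dynkin diagram, so g ≅ A_7 ⊕ C_3 (dimension 63 + 21 = 84).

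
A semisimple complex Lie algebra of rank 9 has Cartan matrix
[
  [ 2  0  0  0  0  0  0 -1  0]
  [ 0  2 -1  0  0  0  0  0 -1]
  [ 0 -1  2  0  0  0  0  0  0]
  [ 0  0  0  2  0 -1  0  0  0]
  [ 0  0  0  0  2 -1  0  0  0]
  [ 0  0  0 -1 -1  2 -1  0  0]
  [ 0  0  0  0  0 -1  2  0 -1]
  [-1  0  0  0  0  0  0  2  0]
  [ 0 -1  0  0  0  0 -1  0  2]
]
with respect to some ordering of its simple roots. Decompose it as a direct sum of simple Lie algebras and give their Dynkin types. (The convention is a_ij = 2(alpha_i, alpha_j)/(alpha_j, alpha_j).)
The diagram associated to this matrix has two connected components: the simple roots {alpha_1, alpha_8} form a chain of 2 nodes with single edges (A_2), and {alpha_2, alpha_3, alpha_4, alpha_5, alpha_6, alpha_7, alpha_9} form a chain of 5 nodes with a fork of two nodes at one end (D_7). A semisimple Lie algebra decomposes uniquely as the direct sum of simple ideals, one per connected component of its Dynkin diagram, so g ≅ A_2 ⊕ D_7 (dimension 8 + 91 = 99).

type A_2 + type D_7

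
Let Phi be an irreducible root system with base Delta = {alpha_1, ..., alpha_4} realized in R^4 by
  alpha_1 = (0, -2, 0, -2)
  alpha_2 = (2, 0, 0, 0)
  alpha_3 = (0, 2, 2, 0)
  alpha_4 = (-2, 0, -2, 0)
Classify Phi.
type B_4

Compute the Cartan integers a_ij = 2(alpha_i, alpha_j)/(alpha_j, alpha_j); the resulting 4x4 Cartan matrix is
[[2, 0, -1, 0], [0, 2, 0, -1], [-1, 0, 2, -1], [0, -2, -1, 2]].
The roots have two lengths (squared-length ratio 2:1); the short ones are alpha_{2}. The associated Dynkin diagram is a chain of 4 nodes with a double edge at one end; the terminal node there is the unique short simple root (B_4), so the type is B_4 (the algebra so(9)).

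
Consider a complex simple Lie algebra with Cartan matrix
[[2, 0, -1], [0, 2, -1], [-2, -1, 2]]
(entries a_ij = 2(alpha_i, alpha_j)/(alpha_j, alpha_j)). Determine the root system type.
The matrix has rank 3 with 2's on the diagonal. Reading the off-diagonal entries as Dynkin edges (a single edge where a_ij = a_ji = -1; a double or triple edge where a_ij * a_ji = 2 or 3), the diagram is a chain of 3 nodes with a double edge at one end; the terminal node there is the unique short simple root (B_3). One simple-root ordering that puts it in standard form is (alpha_2, alpha_3, alpha_1). So the algebra is type B_3, i.e. so(7).

B_3 (so(7))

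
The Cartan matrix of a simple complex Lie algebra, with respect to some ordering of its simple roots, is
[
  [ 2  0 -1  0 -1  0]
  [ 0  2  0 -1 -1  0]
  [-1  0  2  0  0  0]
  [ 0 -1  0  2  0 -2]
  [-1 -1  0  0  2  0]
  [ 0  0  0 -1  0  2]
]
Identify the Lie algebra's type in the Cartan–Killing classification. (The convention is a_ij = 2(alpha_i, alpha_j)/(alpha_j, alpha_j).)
The matrix has rank 6 with 2's on the diagonal. Reading the off-diagonal entries as Dynkin edges (a single edge where a_ij = a_ji = -1; a double or triple edge where a_ij * a_ji = 2 or 3), the diagram is a chain of 6 nodes with a double edge at one end; the terminal node there is the unique short simple root (B_6). One simple-root ordering that puts it in standard form is (alpha_3, alpha_1, alpha_5, alpha_2, alpha_4, alpha_6). So the algebra is type B_6, i.e. so(13).

type B_6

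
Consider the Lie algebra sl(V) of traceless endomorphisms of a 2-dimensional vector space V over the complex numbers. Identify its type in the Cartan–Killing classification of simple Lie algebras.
type A_1

This is sl(2), which has dimension 2^2 - 1 = 3 and rank 2 - 1 = 1 (a Cartan subalgebra is the diagonal traceless matrices). In the classification of classical Lie algebras, the special linear algebra sl(n+1) has type A_n; here n = 1, so the Dynkin diagram is a chain of 1 nodes with single edges (A_1). Hence the type is A_1.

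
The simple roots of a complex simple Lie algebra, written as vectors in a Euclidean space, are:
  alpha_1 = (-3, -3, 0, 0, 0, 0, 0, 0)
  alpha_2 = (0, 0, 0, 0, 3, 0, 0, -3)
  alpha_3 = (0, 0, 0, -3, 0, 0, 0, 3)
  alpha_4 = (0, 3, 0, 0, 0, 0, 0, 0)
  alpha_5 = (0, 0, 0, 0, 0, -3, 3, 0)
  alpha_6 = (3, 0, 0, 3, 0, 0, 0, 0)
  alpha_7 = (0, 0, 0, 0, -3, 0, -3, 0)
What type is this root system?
B7

Compute the Cartan integers a_ij = 2(alpha_i, alpha_j)/(alpha_j, alpha_j); the resulting 7x7 Cartan matrix is
[[2, 0, 0, -2, 0, -1, 0], [0, 2, -1, 0, 0, 0, -1], [0, -1, 2, 0, 0, -1, 0], [-1, 0, 0, 2, 0, 0, 0], [0, 0, 0, 0, 2, 0, -1], [-1, 0, -1, 0, 0, 2, 0], [0, -1, 0, 0, -1, 0, 2]].
The roots have two lengths (squared-length ratio 2:1); the short ones are alpha_{4}. The associated Dynkin diagram is a chain of 7 nodes with a double edge at one end; the terminal node there is the unique short simple root (B_7), so the type is B_7 (the algebra so(15)).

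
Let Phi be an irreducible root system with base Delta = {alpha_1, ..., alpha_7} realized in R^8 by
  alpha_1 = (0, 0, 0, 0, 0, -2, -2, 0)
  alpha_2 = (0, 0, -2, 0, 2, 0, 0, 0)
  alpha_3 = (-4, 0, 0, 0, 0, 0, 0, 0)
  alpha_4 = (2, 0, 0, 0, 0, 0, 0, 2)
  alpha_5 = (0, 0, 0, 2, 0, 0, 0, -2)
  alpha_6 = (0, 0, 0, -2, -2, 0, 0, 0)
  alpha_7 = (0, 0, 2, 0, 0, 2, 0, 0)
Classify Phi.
Compute the Cartan integers a_ij = 2(alpha_i, alpha_j)/(alpha_j, alpha_j); the resulting 7x7 Cartan matrix is
[[2, 0, 0, 0, 0, 0, -1], [0, 2, 0, 0, 0, -1, -1], [0, 0, 2, -2, 0, 0, 0], [0, 0, -1, 2, -1, 0, 0], [0, 0, 0, -1, 2, -1, 0], [0, -1, 0, 0, -1, 2, 0], [-1, -1, 0, 0, 0, 0, 2]].
The roots have two lengths (squared-length ratio 2:1); the short ones are alpha_{1,2,4,5,6,7}. The associated Dynkin diagram is a chain of 7 nodes with a double edge at one end; the terminal node there is the unique long simple root (C_7), so the type is C_7 (the algebra sp(14)).

type C_7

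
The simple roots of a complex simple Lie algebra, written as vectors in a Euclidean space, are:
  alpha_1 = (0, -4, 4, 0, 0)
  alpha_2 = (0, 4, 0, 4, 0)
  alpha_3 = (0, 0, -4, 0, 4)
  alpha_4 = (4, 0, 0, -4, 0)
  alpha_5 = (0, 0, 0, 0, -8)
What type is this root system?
Compute the Cartan integers a_ij = 2(alpha_i, alpha_j)/(alpha_j, alpha_j); the resulting 5x5 Cartan matrix is
[[2, -1, -1, 0, 0], [-1, 2, 0, -1, 0], [-1, 0, 2, 0, -1], [0, -1, 0, 2, 0], [0, 0, -2, 0, 2]].
The roots have two lengths (squared-length ratio 2:1); the short ones are alpha_{1,2,3,4}. The associated Dynkin diagram is a chain of 5 nodes with a double edge at one end; the terminal node there is the unique long simple root (C_5), so the type is C_5 (the algebra sp(10)).

C5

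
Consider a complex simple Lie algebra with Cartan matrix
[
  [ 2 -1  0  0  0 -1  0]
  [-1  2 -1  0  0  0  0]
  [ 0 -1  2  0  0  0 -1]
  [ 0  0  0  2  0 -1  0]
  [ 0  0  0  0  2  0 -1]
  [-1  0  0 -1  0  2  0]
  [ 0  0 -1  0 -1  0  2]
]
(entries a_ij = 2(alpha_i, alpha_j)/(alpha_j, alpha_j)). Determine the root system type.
The matrix has rank 7 with 2's on the diagonal. Reading the off-diagonal entries as Dynkin edges (a single edge where a_ij = a_ji = -1; a double or triple edge where a_ij * a_ji = 2 or 3), the diagram is a chain of 7 nodes with single edges (A_7). One simple-root ordering that puts it in standard form is (alpha_4, alpha_6, alpha_1, alpha_2, alpha_3, alpha_7, alpha_5). So the algebra is type A_7, i.e. sl(8).

A_7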